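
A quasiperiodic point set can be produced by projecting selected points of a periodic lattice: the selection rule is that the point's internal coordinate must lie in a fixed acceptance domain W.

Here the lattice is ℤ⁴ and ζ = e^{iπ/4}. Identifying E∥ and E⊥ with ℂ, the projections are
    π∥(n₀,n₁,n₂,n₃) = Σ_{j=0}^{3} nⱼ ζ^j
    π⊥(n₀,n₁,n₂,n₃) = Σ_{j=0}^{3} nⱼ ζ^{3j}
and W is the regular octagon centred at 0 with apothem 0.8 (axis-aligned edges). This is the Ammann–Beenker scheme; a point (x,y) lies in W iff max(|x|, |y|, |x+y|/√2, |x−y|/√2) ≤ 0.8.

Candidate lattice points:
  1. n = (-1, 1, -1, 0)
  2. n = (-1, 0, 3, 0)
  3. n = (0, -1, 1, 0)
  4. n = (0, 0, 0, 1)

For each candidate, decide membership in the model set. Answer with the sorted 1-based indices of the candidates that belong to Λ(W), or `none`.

Internal map: ζ^{3j} for j=0..3 gives (1,0), (−√2/2,√2/2), (0,−1), (√2/2,√2/2).
candidate 1: n = (-1, 1, -1, 0) → π⊥ ≈ (-1.7071, +1.7071); max(|x|,|y|,|x±y|/√2) = 2.4142 > 0.8 ⇒ ∉ W
candidate 2: n = (-1, 0, 3, 0) → π⊥ ≈ (-1.0000, -3.0000); max(|x|,|y|,|x±y|/√2) = 3.0000 > 0.8 ⇒ ∉ W
candidate 3: n = (0, -1, 1, 0) → π⊥ ≈ (+0.7071, -1.7071); max(|x|,|y|,|x±y|/√2) = 1.7071 > 0.8 ⇒ ∉ W
candidate 4: n = (0, 0, 0, 1) → π⊥ ≈ (+0.7071, +0.7071); max(|x|,|y|,|x±y|/√2) = 1.0000 > 0.8 ⇒ ∉ W

none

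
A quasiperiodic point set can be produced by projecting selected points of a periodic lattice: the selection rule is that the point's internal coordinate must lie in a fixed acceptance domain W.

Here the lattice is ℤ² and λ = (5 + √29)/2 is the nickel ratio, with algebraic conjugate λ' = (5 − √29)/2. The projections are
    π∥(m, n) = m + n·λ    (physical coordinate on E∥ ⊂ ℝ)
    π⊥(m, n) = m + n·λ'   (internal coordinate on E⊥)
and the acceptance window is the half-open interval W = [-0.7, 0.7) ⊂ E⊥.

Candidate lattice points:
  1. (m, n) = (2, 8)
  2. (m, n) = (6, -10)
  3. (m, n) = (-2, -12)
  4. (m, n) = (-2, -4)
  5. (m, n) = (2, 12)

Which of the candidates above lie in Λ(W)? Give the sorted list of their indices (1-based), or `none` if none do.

λ' = (5−√29)/2 ≈ -0.19258.
[1] lift (2,8): star map gives 0.45934; window check -0.7 ≤ 0.45934 < 0.7 is true → IN Λ
[2] lift (6,-10): star map gives 7.92582; window check -0.7 ≤ 7.92582 < 0.7 is false → out
[3] lift (-2,-12): star map gives 0.31099; window check -0.7 ≤ 0.31099 < 0.7 is true → IN Λ
[4] lift (-2,-4): star map gives -1.22967; window check -0.7 ≤ -1.22967 < 0.7 is false → out
[5] lift (2,12): star map gives -0.31099; window check -0.7 ≤ -0.31099 < 0.7 is true → IN Λ

1, 3, 5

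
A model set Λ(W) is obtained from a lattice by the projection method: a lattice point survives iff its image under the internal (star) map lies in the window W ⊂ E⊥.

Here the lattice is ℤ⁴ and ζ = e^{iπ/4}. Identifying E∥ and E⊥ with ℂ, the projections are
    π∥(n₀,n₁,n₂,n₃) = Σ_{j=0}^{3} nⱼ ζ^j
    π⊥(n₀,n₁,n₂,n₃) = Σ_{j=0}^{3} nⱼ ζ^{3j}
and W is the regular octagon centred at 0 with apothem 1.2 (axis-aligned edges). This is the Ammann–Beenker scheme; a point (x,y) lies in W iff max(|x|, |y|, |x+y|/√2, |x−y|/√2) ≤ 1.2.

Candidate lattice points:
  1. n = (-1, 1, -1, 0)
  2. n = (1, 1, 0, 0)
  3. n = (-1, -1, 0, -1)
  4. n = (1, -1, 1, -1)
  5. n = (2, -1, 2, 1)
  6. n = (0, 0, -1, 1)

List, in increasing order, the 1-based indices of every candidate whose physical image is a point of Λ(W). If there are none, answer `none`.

2

π⊥(n) = n₀ + n₁ζ³ + n₂ζ⁶ + n₃ζ⁹ where ζ = e^{iπ/4}.
candidate 1: n = (-1, 1, -1, 0) → π⊥ ≈ (-1.7071, +1.7071); max(|x|,|y|,|x±y|/√2) = 2.4142 > 1.2 ⇒ ∉ W
candidate 2: n = (1, 1, 0, 0) → π⊥ ≈ (+0.2929, +0.7071); max(|x|,|y|,|x±y|/√2) = 0.7071 ≤ 1.2 ⇒ ∈ W
candidate 3: n = (-1, -1, 0, -1) → π⊥ ≈ (-1.0000, -1.4142); max(|x|,|y|,|x±y|/√2) = 1.7071 > 1.2 ⇒ ∉ W
candidate 4: n = (1, -1, 1, -1) → π⊥ ≈ (+1.0000, -2.4142); max(|x|,|y|,|x±y|/√2) = 2.4142 > 1.2 ⇒ ∉ W
candidate 5: n = (2, -1, 2, 1) → π⊥ ≈ (+3.4142, -2.0000); max(|x|,|y|,|x±y|/√2) = 3.8284 > 1.2 ⇒ ∉ W
candidate 6: n = (0, 0, -1, 1) → π⊥ ≈ (+0.7071, +1.7071); max(|x|,|y|,|x±y|/√2) = 1.7071 > 1.2 ⇒ ∉ W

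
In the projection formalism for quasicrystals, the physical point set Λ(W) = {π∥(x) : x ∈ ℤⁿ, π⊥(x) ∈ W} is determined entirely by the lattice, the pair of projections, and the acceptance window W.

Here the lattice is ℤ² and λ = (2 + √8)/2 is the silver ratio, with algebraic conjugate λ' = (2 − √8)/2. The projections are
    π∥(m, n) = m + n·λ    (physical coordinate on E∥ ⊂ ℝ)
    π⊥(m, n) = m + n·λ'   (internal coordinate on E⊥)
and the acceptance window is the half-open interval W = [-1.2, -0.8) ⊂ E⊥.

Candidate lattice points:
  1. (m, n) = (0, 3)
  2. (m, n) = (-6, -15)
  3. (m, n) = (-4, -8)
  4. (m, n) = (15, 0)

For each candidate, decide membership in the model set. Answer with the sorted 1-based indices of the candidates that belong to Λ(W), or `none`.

Numerically λ ≈ 2.41421 and λ' = −1/λ ≈ -0.41421.
#1 (0,3): internal coord 0 + (3)·λ' = -1.24264; -1.24264 ∉ [-1.2, -0.8) → out
#2 (-6,-15): internal coord -6 + (-15)·λ' = +0.21320; +0.21320 ∉ [-1.2, -0.8) → out
#3 (-4,-8): internal coord -4 + (-8)·λ' = -0.68629; -0.68629 ∉ [-1.2, -0.8) → out
#4 (15,0): internal coord 15 + (0)·λ' = +15.00000; +15.00000 ∉ [-1.2, -0.8) → out

none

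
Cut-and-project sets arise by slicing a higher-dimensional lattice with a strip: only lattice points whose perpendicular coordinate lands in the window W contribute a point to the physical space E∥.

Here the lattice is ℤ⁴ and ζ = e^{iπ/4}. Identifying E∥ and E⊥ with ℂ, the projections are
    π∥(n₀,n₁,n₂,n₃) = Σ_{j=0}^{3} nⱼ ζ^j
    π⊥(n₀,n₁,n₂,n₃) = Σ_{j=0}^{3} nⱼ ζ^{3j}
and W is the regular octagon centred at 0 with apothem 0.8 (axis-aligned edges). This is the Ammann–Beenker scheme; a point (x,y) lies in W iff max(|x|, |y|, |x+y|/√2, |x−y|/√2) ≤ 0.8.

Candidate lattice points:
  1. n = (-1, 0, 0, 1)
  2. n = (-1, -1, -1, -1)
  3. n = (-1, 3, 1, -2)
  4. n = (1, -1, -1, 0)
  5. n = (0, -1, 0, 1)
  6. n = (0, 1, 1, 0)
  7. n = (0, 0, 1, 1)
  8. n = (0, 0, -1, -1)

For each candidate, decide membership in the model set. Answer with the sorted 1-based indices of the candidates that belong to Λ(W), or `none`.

With ζ = e^{iπ/4} the internal vectors are ζ^0,ζ^3,ζ^6,ζ^9.
candidate 1: n = (-1, 0, 0, 1) → π⊥ ≈ (-0.2929, +0.7071); max(|x|,|y|,|x±y|/√2) = 0.7071 ≤ 0.8 ⇒ ∈ W
candidate 2: n = (-1, -1, -1, -1) → π⊥ ≈ (-1.0000, -0.4142); max(|x|,|y|,|x±y|/√2) = 1.0000 > 0.8 ⇒ ∉ W
candidate 3: n = (-1, 3, 1, -2) → π⊥ ≈ (-4.5355, -0.2929); max(|x|,|y|,|x±y|/√2) = 4.5355 > 0.8 ⇒ ∉ W
candidate 4: n = (1, -1, -1, 0) → π⊥ ≈ (+1.7071, +0.2929); max(|x|,|y|,|x±y|/√2) = 1.7071 > 0.8 ⇒ ∉ W
candidate 5: n = (0, -1, 0, 1) → π⊥ ≈ (+1.4142, +0.0000); max(|x|,|y|,|x±y|/√2) = 1.4142 > 0.8 ⇒ ∉ W
candidate 6: n = (0, 1, 1, 0) → π⊥ ≈ (-0.7071, -0.2929); max(|x|,|y|,|x±y|/√2) = 0.7071 ≤ 0.8 ⇒ ∈ W
candidate 7: n = (0, 0, 1, 1) → π⊥ ≈ (+0.7071, -0.2929); max(|x|,|y|,|x±y|/√2) = 0.7071 ≤ 0.8 ⇒ ∈ W
candidate 8: n = (0, 0, -1, -1) → π⊥ ≈ (-0.7071, +0.2929); max(|x|,|y|,|x±y|/√2) = 0.7071 ≤ 0.8 ⇒ ∈ W

1, 6, 7, 8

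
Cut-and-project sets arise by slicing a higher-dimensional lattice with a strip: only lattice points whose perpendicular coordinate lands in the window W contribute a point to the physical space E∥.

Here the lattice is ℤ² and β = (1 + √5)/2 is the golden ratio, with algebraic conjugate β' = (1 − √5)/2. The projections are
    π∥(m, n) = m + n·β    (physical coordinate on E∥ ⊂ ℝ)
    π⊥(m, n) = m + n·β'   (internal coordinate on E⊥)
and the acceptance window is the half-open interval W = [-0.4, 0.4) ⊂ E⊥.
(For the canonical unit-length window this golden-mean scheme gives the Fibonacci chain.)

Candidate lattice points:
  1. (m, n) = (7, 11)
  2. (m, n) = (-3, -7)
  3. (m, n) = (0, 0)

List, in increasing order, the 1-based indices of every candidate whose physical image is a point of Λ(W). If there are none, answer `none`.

1, 3

Numerically β ≈ 1.618034 and β' = −1/β ≈ -0.618034.
[1] lift (7,11): star map gives 0.201626; window check -0.4 ≤ 0.201626 < 0.4 is true → IN Λ
[2] lift (-3,-7): star map gives 1.326238; window check -0.4 ≤ 1.326238 < 0.4 is false → out
[3] lift (0,0): star map gives 0.000000; window check -0.4 ≤ 0.000000 < 0.4 is true → IN Λ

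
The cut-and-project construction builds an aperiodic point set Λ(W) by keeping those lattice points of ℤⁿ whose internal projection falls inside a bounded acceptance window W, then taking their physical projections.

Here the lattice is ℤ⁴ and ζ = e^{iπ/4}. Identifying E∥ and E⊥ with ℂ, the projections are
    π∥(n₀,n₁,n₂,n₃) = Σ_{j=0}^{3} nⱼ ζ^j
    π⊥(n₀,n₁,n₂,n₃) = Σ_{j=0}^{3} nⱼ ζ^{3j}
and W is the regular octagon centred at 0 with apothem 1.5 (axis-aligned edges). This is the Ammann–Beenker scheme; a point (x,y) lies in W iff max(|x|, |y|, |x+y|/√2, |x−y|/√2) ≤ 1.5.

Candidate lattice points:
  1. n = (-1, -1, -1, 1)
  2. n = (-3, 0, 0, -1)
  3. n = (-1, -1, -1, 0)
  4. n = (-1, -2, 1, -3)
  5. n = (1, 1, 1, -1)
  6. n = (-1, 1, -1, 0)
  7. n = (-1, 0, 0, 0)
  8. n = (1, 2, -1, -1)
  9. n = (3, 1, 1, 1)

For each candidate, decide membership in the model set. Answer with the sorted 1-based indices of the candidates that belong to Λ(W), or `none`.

π⊥(n) = n₀ + n₁ζ³ + n₂ζ⁶ + n₃ζ⁹ where ζ = e^{iπ/4}.
candidate 1: n = (-1, -1, -1, 1) → π⊥ ≈ (+0.414214, +1.000000); max(|x|,|y|,|x±y|/√2) = 1.000000 ≤ 1.5 ⇒ ∈ W
candidate 2: n = (-3, 0, 0, -1) → π⊥ ≈ (-3.707107, -0.707107); max(|x|,|y|,|x±y|/√2) = 3.707107 > 1.5 ⇒ ∉ W
candidate 3: n = (-1, -1, -1, 0) → π⊥ ≈ (-0.292893, +0.292893); max(|x|,|y|,|x±y|/√2) = 0.414214 ≤ 1.5 ⇒ ∈ W
candidate 4: n = (-1, -2, 1, -3) → π⊥ ≈ (-1.707107, -4.535534); max(|x|,|y|,|x±y|/√2) = 4.535534 > 1.5 ⇒ ∉ W
candidate 5: n = (1, 1, 1, -1) → π⊥ ≈ (-0.414214, -1.000000); max(|x|,|y|,|x±y|/√2) = 1.000000 ≤ 1.5 ⇒ ∈ W
candidate 6: n = (-1, 1, -1, 0) → π⊥ ≈ (-1.707107, +1.707107); max(|x|,|y|,|x±y|/√2) = 2.414214 > 1.5 ⇒ ∉ W
candidate 7: n = (-1, 0, 0, 0) → π⊥ ≈ (-1.000000, +0.000000); max(|x|,|y|,|x±y|/√2) = 1.000000 ≤ 1.5 ⇒ ∈ W
candidate 8: n = (1, 2, -1, -1) → π⊥ ≈ (-1.121320, +1.707107); max(|x|,|y|,|x±y|/√2) = 2.000000 > 1.5 ⇒ ∉ W
candidate 9: n = (3, 1, 1, 1) → π⊥ ≈ (+3.000000, +0.414214); max(|x|,|y|,|x±y|/√2) = 3.000000 > 1.5 ⇒ ∉ W

1, 3, 5, 7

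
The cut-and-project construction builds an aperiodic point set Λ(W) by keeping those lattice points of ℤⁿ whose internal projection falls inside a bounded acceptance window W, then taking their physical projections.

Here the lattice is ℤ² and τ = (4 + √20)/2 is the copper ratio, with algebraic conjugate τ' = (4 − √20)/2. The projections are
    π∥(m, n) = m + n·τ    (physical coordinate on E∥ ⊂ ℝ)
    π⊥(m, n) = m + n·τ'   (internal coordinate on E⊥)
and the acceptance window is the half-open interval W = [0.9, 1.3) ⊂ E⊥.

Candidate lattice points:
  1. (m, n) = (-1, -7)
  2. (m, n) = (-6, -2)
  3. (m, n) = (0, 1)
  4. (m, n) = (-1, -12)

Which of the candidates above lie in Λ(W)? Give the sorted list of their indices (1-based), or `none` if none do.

none

Compute τ' = (4−√20)/2 = -0.23607, so π⊥(m,n) = m -0.23607·n.
candidate 1: (m,n)=(-1,-7) → π∥ = -1-7·τ ≈ -30.65248, π⊥ = -1-7·τ' ≈ 0.65248 ∉ [0.9, 1.3) ⇒ out
candidate 2: (m,n)=(-6,-2) → π∥ = -6-2·τ ≈ -14.47214, π⊥ = -6-2·τ' ≈ -5.52786 ∉ [0.9, 1.3) ⇒ out
candidate 3: (m,n)=(0,1) → π∥ = 0+1·τ ≈ 4.23607, π⊥ = 0+1·τ' ≈ -0.23607 ∉ [0.9, 1.3) ⇒ out
candidate 4: (m,n)=(-1,-12) → π∥ = -1-12·τ ≈ -51.83282, π⊥ = -1-12·τ' ≈ 1.83282 ∉ [0.9, 1.3) ⇒ out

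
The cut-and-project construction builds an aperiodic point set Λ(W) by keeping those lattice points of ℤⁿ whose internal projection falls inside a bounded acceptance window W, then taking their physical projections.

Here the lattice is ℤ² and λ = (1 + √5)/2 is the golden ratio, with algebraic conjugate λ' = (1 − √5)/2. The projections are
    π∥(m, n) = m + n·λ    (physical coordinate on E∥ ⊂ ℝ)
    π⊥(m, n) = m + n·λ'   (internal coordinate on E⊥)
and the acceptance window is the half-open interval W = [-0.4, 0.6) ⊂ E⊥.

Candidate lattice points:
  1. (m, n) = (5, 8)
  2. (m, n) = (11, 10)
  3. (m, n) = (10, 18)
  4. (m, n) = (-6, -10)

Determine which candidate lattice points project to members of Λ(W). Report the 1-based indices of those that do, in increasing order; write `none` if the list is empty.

1, 4

Compute λ' = (1−√5)/2 = -0.6180, so π⊥(m,n) = m -0.6180·n.
#1 (5,8): internal coord 5 + (8)·λ' = +0.0557; +0.0557 ∈ [-0.4, 0.6) → IN Λ
#2 (11,10): internal coord 11 + (10)·λ' = +4.8197; +4.8197 ∉ [-0.4, 0.6) → out
#3 (10,18): internal coord 10 + (18)·λ' = -1.1246; -1.1246 ∉ [-0.4, 0.6) → out
#4 (-6,-10): internal coord -6 + (-10)·λ' = +0.1803; +0.1803 ∈ [-0.4, 0.6) → IN Λ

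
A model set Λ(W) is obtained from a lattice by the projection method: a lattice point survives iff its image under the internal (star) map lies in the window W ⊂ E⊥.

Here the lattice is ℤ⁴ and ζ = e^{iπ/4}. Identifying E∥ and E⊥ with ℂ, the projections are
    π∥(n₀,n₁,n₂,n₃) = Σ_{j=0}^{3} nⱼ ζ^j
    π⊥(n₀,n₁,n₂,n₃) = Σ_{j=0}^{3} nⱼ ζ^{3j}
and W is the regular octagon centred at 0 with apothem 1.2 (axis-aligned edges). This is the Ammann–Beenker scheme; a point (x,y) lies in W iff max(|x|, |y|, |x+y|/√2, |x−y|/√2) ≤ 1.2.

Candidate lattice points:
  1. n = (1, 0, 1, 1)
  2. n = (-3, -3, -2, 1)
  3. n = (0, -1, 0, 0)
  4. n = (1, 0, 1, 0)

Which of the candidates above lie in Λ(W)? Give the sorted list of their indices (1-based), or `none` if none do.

2, 3

Internal map: ζ^{3j} for j=0..3 gives (1,0), (−√2/2,√2/2), (0,−1), (√2/2,√2/2).
candidate 1: n = (1, 0, 1, 1) → π⊥ ≈ (+1.7071, -0.2929); max(|x|,|y|,|x±y|/√2) = 1.7071 > 1.2 ⇒ ∉ W
candidate 2: n = (-3, -3, -2, 1) → π⊥ ≈ (-0.1716, +0.5858); max(|x|,|y|,|x±y|/√2) = 0.5858 ≤ 1.2 ⇒ ∈ W
candidate 3: n = (0, -1, 0, 0) → π⊥ ≈ (+0.7071, -0.7071); max(|x|,|y|,|x±y|/√2) = 1.0000 ≤ 1.2 ⇒ ∈ W
candidate 4: n = (1, 0, 1, 0) → π⊥ ≈ (+1.0000, -1.0000); max(|x|,|y|,|x±y|/√2) = 1.4142 > 1.2 ⇒ ∉ W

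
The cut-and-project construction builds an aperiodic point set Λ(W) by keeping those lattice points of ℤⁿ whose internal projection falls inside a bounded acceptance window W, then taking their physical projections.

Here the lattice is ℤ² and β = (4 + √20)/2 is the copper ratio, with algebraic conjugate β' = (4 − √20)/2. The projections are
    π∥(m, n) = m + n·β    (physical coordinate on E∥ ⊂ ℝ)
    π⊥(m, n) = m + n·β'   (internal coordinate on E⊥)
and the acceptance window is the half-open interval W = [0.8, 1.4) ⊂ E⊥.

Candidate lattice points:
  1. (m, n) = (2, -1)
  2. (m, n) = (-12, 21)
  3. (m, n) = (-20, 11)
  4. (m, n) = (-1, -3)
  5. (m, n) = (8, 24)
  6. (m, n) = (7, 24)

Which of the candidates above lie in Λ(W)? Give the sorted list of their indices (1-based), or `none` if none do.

6

β' = (4−√20)/2 ≈ -0.236068.
candidate 1: (m,n)=(2,-1) → π∥ = 2-1·β ≈ -2.236068, π⊥ = 2-1·β' ≈ 2.236068 ∉ [0.8, 1.4) ⇒ out
candidate 2: (m,n)=(-12,21) → π∥ = -12+21·β ≈ 76.957428, π⊥ = -12+21·β' ≈ -16.957428 ∉ [0.8, 1.4) ⇒ out
candidate 3: (m,n)=(-20,11) → π∥ = -20+11·β ≈ 26.596748, π⊥ = -20+11·β' ≈ -22.596748 ∉ [0.8, 1.4) ⇒ out
candidate 4: (m,n)=(-1,-3) → π∥ = -1-3·β ≈ -13.708204, π⊥ = -1-3·β' ≈ -0.291796 ∉ [0.8, 1.4) ⇒ out
candidate 5: (m,n)=(8,24) → π∥ = 8+24·β ≈ 109.665631, π⊥ = 8+24·β' ≈ 2.334369 ∉ [0.8, 1.4) ⇒ out
candidate 6: (m,n)=(7,24) → π∥ = 7+24·β ≈ 108.665631, π⊥ = 7+24·β' ≈ 1.334369 ∈ [0.8, 1.4) ⇒ IN Λ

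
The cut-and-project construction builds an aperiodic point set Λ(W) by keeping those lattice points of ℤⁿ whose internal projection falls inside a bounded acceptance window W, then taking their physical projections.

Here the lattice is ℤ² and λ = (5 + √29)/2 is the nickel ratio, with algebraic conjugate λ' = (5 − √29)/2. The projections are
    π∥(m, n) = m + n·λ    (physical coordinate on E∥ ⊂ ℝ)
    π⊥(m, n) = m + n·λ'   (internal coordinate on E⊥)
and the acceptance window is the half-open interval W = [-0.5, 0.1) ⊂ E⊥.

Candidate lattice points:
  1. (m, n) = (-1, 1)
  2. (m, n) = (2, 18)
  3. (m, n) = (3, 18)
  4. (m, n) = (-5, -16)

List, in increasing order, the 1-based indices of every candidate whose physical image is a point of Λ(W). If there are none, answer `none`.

Compute λ' = (5−√29)/2 = -0.1926, so π⊥(m,n) = m -0.1926·n.
#1 (-1,1): internal coord -1 + (1)·λ' = -1.1926; -1.1926 ∉ [-0.5, 0.1) → out
#2 (2,18): internal coord 2 + (18)·λ' = -1.4665; -1.4665 ∉ [-0.5, 0.1) → out
#3 (3,18): internal coord 3 + (18)·λ' = -0.4665; -0.4665 ∈ [-0.5, 0.1) → IN Λ
#4 (-5,-16): internal coord -5 + (-16)·λ' = -1.9187; -1.9187 ∉ [-0.5, 0.1) → out

3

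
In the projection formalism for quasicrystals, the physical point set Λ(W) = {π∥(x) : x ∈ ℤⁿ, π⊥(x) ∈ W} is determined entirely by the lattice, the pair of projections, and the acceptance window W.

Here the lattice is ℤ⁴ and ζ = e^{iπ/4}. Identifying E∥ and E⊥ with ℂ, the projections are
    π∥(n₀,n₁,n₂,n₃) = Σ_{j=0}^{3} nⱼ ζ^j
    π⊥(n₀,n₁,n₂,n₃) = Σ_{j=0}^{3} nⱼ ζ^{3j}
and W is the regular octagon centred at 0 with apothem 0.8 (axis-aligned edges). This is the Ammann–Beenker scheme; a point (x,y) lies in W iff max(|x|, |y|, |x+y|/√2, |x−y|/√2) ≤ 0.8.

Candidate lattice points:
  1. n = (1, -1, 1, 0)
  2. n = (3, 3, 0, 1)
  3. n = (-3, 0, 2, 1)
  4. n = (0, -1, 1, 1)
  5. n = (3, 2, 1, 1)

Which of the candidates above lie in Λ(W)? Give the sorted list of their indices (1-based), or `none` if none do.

Internal map: ζ^{3j} for j=0..3 gives (1,0), (−√2/2,√2/2), (0,−1), (√2/2,√2/2).
#1 (1, -1, 1, 0): internal (1.70711, -1.70711); octagon support 2.41421 vs apothem 0.8 → ∉ W
#2 (3, 3, 0, 1): internal (1.58579, 2.82843); octagon support 3.12132 vs apothem 0.8 → ∉ W
#3 (-3, 0, 2, 1): internal (-2.29289, -1.29289); octagon support 2.53553 vs apothem 0.8 → ∉ W
#4 (0, -1, 1, 1): internal (1.41421, -1.00000); octagon support 1.70711 vs apothem 0.8 → ∉ W
#5 (3, 2, 1, 1): internal (2.29289, 1.12132); octagon support 2.41421 vs apothem 0.8 → ∉ W

none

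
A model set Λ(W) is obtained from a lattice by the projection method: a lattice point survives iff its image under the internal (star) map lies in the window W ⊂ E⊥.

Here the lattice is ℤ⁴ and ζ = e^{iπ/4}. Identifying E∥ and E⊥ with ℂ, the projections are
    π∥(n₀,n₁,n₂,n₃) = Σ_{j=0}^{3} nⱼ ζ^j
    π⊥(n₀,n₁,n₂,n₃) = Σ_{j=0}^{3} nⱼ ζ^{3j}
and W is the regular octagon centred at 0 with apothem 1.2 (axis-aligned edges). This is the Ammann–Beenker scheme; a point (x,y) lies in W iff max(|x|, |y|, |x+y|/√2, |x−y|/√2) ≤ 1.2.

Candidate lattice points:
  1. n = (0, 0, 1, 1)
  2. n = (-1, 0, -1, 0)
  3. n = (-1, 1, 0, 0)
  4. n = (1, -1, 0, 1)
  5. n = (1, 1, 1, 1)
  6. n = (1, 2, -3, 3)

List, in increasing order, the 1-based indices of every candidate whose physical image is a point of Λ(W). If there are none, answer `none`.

π⊥(n) = n₀ + n₁ζ³ + n₂ζ⁶ + n₃ζ⁹ where ζ = e^{iπ/4}.
#1 (0, 0, 1, 1): internal (0.707107, -0.292893); octagon support 0.707107 vs apothem 1.2 → ∈ W
#2 (-1, 0, -1, 0): internal (-1.000000, 1.000000); octagon support 1.414214 vs apothem 1.2 → ∉ W
#3 (-1, 1, 0, 0): internal (-1.707107, 0.707107); octagon support 1.707107 vs apothem 1.2 → ∉ W
#4 (1, -1, 0, 1): internal (2.414214, 0.000000); octagon support 2.414214 vs apothem 1.2 → ∉ W
#5 (1, 1, 1, 1): internal (1.000000, 0.414214); octagon support 1.000000 vs apothem 1.2 → ∈ W
#6 (1, 2, -3, 3): internal (1.707107, 6.535534); octagon support 6.535534 vs apothem 1.2 → ∉ W

1, 5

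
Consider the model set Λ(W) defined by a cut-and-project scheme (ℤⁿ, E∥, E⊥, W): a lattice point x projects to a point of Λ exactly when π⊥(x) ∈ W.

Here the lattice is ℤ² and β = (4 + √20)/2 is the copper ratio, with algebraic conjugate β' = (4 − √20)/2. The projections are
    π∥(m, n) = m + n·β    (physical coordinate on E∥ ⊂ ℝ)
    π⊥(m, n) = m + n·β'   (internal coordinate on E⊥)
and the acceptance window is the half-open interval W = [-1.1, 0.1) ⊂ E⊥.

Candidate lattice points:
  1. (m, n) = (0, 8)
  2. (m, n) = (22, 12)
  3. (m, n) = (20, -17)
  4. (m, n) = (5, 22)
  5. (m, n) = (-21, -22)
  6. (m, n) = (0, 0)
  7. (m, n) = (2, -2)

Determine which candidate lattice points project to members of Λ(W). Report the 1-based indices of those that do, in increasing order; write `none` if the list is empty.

4, 6

β' = (4−√20)/2 ≈ -0.236068.
candidate 1: (m,n)=(0,8) → π∥ = 0+8·β ≈ 33.888544, π⊥ = 0+8·β' ≈ -1.888544 ∉ [-1.1, 0.1) ⇒ out
candidate 2: (m,n)=(22,12) → π∥ = 22+12·β ≈ 72.832816, π⊥ = 22+12·β' ≈ 19.167184 ∉ [-1.1, 0.1) ⇒ out
candidate 3: (m,n)=(20,-17) → π∥ = 20-17·β ≈ -52.013156, π⊥ = 20-17·β' ≈ 24.013156 ∉ [-1.1, 0.1) ⇒ out
candidate 4: (m,n)=(5,22) → π∥ = 5+22·β ≈ 98.193496, π⊥ = 5+22·β' ≈ -0.193496 ∈ [-1.1, 0.1) ⇒ IN Λ
candidate 5: (m,n)=(-21,-22) → π∥ = -21-22·β ≈ -114.193496, π⊥ = -21-22·β' ≈ -15.806504 ∉ [-1.1, 0.1) ⇒ out
candidate 6: (m,n)=(0,0) → π∥ = 0+0·β ≈ 0.000000, π⊥ = 0+0·β' ≈ 0.000000 ∈ [-1.1, 0.1) ⇒ IN Λ
candidate 7: (m,n)=(2,-2) → π∥ = 2-2·β ≈ -6.472136, π⊥ = 2-2·β' ≈ 2.472136 ∉ [-1.1, 0.1) ⇒ out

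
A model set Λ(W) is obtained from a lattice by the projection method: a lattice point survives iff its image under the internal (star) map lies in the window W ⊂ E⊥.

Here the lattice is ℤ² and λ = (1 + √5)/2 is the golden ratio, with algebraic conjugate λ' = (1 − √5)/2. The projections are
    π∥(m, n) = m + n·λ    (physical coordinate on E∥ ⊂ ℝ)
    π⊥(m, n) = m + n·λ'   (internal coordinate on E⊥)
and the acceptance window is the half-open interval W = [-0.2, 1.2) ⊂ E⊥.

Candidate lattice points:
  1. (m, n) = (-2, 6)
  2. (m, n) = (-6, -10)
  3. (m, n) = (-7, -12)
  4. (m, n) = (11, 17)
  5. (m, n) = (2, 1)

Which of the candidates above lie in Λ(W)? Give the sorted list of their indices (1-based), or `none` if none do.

λ' = (1−√5)/2 ≈ -0.618034.
[1] lift (-2,6): star map gives -5.708204; window check -0.2 ≤ -5.708204 < 1.2 is false → out
[2] lift (-6,-10): star map gives 0.180340; window check -0.2 ≤ 0.180340 < 1.2 is true → IN Λ
[3] lift (-7,-12): star map gives 0.416408; window check -0.2 ≤ 0.416408 < 1.2 is true → IN Λ
[4] lift (11,17): star map gives 0.493422; window check -0.2 ≤ 0.493422 < 1.2 is true → IN Λ
[5] lift (2,1): star map gives 1.381966; window check -0.2 ≤ 1.381966 < 1.2 is false → out

2, 3, 4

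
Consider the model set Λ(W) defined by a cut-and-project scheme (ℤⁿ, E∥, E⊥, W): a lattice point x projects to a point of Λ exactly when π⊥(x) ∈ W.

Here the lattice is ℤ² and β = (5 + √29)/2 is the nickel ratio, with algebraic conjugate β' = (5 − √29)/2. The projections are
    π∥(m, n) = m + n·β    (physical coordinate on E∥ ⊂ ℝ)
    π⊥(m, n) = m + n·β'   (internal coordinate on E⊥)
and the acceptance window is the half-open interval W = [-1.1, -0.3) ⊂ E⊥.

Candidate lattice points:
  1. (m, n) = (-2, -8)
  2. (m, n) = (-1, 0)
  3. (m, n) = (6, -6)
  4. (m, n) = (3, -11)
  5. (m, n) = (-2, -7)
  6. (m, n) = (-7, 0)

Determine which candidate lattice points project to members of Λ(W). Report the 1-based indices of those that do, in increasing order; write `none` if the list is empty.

β' = (5−√29)/2 ≈ -0.1926.
#1 (-2,-8): internal coord -2 + (-8)·β' = -0.4593; -0.4593 ∈ [-1.1, -0.3) → IN Λ
#2 (-1,0): internal coord -1 + (0)·β' = -1.0000; -1.0000 ∈ [-1.1, -0.3) → IN Λ
#3 (6,-6): internal coord 6 + (-6)·β' = +7.1555; +7.1555 ∉ [-1.1, -0.3) → out
#4 (3,-11): internal coord 3 + (-11)·β' = +5.1184; +5.1184 ∉ [-1.1, -0.3) → out
#5 (-2,-7): internal coord -2 + (-7)·β' = -0.6519; -0.6519 ∈ [-1.1, -0.3) → IN Λ
#6 (-7,0): internal coord -7 + (0)·β' = -7.0000; -7.0000 ∉ [-1.1, -0.3) → out

1, 2, 5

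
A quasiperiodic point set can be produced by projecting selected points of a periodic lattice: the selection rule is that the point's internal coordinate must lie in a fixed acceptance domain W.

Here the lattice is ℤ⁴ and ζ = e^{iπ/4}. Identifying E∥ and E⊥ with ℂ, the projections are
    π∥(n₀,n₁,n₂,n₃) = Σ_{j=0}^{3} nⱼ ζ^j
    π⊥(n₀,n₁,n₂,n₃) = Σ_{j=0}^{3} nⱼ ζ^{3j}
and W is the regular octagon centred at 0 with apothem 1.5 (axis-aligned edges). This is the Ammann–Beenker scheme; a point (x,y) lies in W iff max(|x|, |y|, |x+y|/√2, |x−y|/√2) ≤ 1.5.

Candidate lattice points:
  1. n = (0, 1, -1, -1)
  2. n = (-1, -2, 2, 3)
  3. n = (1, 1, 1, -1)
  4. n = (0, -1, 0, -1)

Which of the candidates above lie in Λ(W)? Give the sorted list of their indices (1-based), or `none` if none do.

With ζ = e^{iπ/4} the internal vectors are ζ^0,ζ^3,ζ^6,ζ^9.
#1 (0, 1, -1, -1): internal (-1.4142, 1.0000); octagon support 1.7071 vs apothem 1.5 → ∉ W
#2 (-1, -2, 2, 3): internal (2.5355, -1.2929); octagon support 2.7071 vs apothem 1.5 → ∉ W
#3 (1, 1, 1, -1): internal (-0.4142, -1.0000); octagon support 1.0000 vs apothem 1.5 → ∈ W
#4 (0, -1, 0, -1): internal (0.0000, -1.4142); octagon support 1.4142 vs apothem 1.5 → ∈ W

3, 4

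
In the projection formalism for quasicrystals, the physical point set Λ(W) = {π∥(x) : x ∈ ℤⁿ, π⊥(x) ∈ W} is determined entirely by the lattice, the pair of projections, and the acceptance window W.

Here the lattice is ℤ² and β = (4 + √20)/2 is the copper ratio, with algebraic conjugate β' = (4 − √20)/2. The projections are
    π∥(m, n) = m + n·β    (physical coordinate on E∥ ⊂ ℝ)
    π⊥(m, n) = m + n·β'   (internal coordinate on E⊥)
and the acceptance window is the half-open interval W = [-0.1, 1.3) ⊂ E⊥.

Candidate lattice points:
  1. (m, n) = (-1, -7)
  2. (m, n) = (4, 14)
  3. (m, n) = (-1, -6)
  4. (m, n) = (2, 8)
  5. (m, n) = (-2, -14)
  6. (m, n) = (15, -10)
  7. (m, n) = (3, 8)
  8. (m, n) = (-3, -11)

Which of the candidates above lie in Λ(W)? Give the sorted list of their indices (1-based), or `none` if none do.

Numerically β ≈ 4.2361 and β' = −1/β ≈ -0.2361.
#1 (-1,-7): internal coord -1 + (-7)·β' = +0.6525; +0.6525 ∈ [-0.1, 1.3) → IN Λ
#2 (4,14): internal coord 4 + (14)·β' = +0.6950; +0.6950 ∈ [-0.1, 1.3) → IN Λ
#3 (-1,-6): internal coord -1 + (-6)·β' = +0.4164; +0.4164 ∈ [-0.1, 1.3) → IN Λ
#4 (2,8): internal coord 2 + (8)·β' = +0.1115; +0.1115 ∈ [-0.1, 1.3) → IN Λ
#5 (-2,-14): internal coord -2 + (-14)·β' = +1.3050; +1.3050 ∉ [-0.1, 1.3) → out
#6 (15,-10): internal coord 15 + (-10)·β' = +17.3607; +17.3607 ∉ [-0.1, 1.3) → out
#7 (3,8): internal coord 3 + (8)·β' = +1.1115; +1.1115 ∈ [-0.1, 1.3) → IN Λ
#8 (-3,-11): internal coord -3 + (-11)·β' = -0.4033; -0.4033 ∉ [-0.1, 1.3) → out

1, 2, 3, 4, 7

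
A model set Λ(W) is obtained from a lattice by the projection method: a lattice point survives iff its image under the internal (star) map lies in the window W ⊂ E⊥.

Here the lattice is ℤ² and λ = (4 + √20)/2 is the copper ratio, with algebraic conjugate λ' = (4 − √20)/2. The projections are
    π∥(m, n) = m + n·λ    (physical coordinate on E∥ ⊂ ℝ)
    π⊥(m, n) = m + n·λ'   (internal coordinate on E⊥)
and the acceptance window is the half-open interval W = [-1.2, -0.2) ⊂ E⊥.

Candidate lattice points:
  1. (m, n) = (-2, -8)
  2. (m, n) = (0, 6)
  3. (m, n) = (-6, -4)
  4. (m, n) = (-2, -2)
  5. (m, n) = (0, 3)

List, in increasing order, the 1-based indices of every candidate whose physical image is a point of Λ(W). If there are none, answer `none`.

Numerically λ ≈ 4.23607 and λ' = −1/λ ≈ -0.23607.
candidate 1: (m,n)=(-2,-8) → π∥ = -2-8·λ ≈ -35.88854, π⊥ = -2-8·λ' ≈ -0.11146 ∉ [-1.2, -0.2) ⇒ out
candidate 2: (m,n)=(0,6) → π∥ = 0+6·λ ≈ 25.41641, π⊥ = 0+6·λ' ≈ -1.41641 ∉ [-1.2, -0.2) ⇒ out
candidate 3: (m,n)=(-6,-4) → π∥ = -6-4·λ ≈ -22.94427, π⊥ = -6-4·λ' ≈ -5.05573 ∉ [-1.2, -0.2) ⇒ out
candidate 4: (m,n)=(-2,-2) → π∥ = -2-2·λ ≈ -10.47214, π⊥ = -2-2·λ' ≈ -1.52786 ∉ [-1.2, -0.2) ⇒ out
candidate 5: (m,n)=(0,3) → π∥ = 0+3·λ ≈ 12.70820, π⊥ = 0+3·λ' ≈ -0.70820 ∈ [-1.2, -0.2) ⇒ IN Λ

5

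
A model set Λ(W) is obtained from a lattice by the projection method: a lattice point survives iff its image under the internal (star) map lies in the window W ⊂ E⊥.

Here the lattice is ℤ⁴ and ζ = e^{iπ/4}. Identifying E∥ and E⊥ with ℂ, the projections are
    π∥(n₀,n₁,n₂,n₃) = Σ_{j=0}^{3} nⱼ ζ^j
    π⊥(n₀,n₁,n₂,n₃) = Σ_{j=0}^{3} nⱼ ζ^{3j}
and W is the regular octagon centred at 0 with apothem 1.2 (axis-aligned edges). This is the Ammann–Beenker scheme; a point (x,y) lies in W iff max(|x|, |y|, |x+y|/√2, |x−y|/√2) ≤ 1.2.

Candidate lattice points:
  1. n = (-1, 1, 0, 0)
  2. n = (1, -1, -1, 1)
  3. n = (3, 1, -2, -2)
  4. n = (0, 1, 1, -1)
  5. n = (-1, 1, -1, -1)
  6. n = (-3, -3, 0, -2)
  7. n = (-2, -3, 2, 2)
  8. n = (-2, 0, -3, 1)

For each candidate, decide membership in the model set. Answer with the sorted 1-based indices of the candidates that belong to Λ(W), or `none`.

none

π⊥(n) = n₀ + n₁ζ³ + n₂ζ⁶ + n₃ζ⁹ where ζ = e^{iπ/4}.
#1 (-1, 1, 0, 0): internal (-1.707107, 0.707107); octagon support 1.707107 vs apothem 1.2 → ∉ W
#2 (1, -1, -1, 1): internal (2.414214, 1.000000); octagon support 2.414214 vs apothem 1.2 → ∉ W
#3 (3, 1, -2, -2): internal (0.878680, 1.292893); octagon support 1.535534 vs apothem 1.2 → ∉ W
#4 (0, 1, 1, -1): internal (-1.414214, -1.000000); octagon support 1.707107 vs apothem 1.2 → ∉ W
#5 (-1, 1, -1, -1): internal (-2.414214, 1.000000); octagon support 2.414214 vs apothem 1.2 → ∉ W
#6 (-3, -3, 0, -2): internal (-2.292893, -3.535534); octagon support 4.121320 vs apothem 1.2 → ∉ W
#7 (-2, -3, 2, 2): internal (1.535534, -2.707107); octagon support 3.000000 vs apothem 1.2 → ∉ W
#8 (-2, 0, -3, 1): internal (-1.292893, 3.707107); octagon support 3.707107 vs apothem 1.2 → ∉ W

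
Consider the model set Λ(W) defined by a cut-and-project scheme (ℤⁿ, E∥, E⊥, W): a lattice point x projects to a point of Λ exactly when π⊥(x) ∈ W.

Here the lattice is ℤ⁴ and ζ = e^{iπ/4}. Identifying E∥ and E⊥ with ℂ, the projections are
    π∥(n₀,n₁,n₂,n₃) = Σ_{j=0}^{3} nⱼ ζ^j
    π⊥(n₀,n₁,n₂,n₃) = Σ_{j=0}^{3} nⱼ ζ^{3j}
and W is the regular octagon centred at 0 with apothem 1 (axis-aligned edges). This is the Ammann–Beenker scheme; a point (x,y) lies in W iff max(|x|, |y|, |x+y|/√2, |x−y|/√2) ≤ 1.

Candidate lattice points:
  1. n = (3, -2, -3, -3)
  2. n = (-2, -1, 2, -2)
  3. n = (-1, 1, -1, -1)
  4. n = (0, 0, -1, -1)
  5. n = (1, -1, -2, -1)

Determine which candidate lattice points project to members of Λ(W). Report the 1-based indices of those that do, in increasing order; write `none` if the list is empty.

Internal map: ζ^{3j} for j=0..3 gives (1,0), (−√2/2,√2/2), (0,−1), (√2/2,√2/2).
candidate 1: n = (3, -2, -3, -3) → π⊥ ≈ (+2.2929, -0.5355); max(|x|,|y|,|x±y|/√2) = 2.2929 > 1 ⇒ ∉ W
candidate 2: n = (-2, -1, 2, -2) → π⊥ ≈ (-2.7071, -4.1213); max(|x|,|y|,|x±y|/√2) = 4.8284 > 1 ⇒ ∉ W
candidate 3: n = (-1, 1, -1, -1) → π⊥ ≈ (-2.4142, +1.0000); max(|x|,|y|,|x±y|/√2) = 2.4142 > 1 ⇒ ∉ W
candidate 4: n = (0, 0, -1, -1) → π⊥ ≈ (-0.7071, +0.2929); max(|x|,|y|,|x±y|/√2) = 0.7071 ≤ 1 ⇒ ∈ W
candidate 5: n = (1, -1, -2, -1) → π⊥ ≈ (+1.0000, +0.5858); max(|x|,|y|,|x±y|/√2) = 1.1213 > 1 ⇒ ∉ W

4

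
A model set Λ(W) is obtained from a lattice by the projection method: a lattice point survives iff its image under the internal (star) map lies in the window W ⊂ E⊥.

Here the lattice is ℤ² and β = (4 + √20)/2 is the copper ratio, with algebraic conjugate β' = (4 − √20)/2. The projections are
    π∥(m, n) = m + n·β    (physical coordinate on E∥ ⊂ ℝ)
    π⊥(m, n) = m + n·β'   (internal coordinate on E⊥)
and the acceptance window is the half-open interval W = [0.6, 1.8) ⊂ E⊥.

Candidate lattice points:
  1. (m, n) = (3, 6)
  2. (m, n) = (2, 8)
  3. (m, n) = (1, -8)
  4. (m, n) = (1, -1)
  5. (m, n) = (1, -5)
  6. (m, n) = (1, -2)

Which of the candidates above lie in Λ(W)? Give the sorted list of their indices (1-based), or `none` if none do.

1, 4, 6

Numerically β ≈ 4.236068 and β' = −1/β ≈ -0.236068.
candidate 1: (m,n)=(3,6) → π∥ = 3+6·β ≈ 28.416408, π⊥ = 3+6·β' ≈ 1.583592 ∈ [0.6, 1.8) ⇒ IN Λ
candidate 2: (m,n)=(2,8) → π∥ = 2+8·β ≈ 35.888544, π⊥ = 2+8·β' ≈ 0.111456 ∉ [0.6, 1.8) ⇒ out
candidate 3: (m,n)=(1,-8) → π∥ = 1-8·β ≈ -32.888544, π⊥ = 1-8·β' ≈ 2.888544 ∉ [0.6, 1.8) ⇒ out
candidate 4: (m,n)=(1,-1) → π∥ = 1-1·β ≈ -3.236068, π⊥ = 1-1·β' ≈ 1.236068 ∈ [0.6, 1.8) ⇒ IN Λ
candidate 5: (m,n)=(1,-5) → π∥ = 1-5·β ≈ -20.180340, π⊥ = 1-5·β' ≈ 2.180340 ∉ [0.6, 1.8) ⇒ out
candidate 6: (m,n)=(1,-2) → π∥ = 1-2·β ≈ -7.472136, π⊥ = 1-2·β' ≈ 1.472136 ∈ [0.6, 1.8) ⇒ IN Λ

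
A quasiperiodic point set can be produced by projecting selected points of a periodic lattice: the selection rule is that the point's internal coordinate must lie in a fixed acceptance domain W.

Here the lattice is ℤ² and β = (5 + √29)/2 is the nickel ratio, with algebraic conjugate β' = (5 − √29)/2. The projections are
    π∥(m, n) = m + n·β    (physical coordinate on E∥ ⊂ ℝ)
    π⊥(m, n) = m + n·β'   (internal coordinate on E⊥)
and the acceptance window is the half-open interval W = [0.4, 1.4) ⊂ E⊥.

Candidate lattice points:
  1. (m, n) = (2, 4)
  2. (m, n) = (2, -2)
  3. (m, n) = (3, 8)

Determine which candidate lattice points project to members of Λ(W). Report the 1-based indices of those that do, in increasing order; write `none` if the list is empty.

Compute β' = (5−√29)/2 = -0.1926, so π⊥(m,n) = m -0.1926·n.
#1 (2,4): internal coord 2 + (4)·β' = +1.2297; +1.2297 ∈ [0.4, 1.4) → IN Λ
#2 (2,-2): internal coord 2 + (-2)·β' = +2.3852; +2.3852 ∉ [0.4, 1.4) → out
#3 (3,8): internal coord 3 + (8)·β' = +1.4593; +1.4593 ∉ [0.4, 1.4) → out

1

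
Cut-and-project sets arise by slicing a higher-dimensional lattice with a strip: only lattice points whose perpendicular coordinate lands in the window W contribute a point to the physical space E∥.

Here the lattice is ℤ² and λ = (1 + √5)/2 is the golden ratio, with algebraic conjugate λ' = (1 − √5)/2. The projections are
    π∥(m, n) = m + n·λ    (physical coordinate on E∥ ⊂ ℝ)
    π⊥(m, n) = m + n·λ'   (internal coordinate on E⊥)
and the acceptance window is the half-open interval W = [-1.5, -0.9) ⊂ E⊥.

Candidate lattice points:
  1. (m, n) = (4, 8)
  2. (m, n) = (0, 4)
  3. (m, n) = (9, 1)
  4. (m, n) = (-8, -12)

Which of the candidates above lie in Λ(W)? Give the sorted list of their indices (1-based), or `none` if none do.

Compute λ' = (1−√5)/2 = -0.6180, so π⊥(m,n) = m -0.6180·n.
#1 (4,8): internal coord 4 + (8)·λ' = -0.9443; -0.9443 ∈ [-1.5, -0.9) → IN Λ
#2 (0,4): internal coord 0 + (4)·λ' = -2.4721; -2.4721 ∉ [-1.5, -0.9) → out
#3 (9,1): internal coord 9 + (1)·λ' = +8.3820; +8.3820 ∉ [-1.5, -0.9) → out
#4 (-8,-12): internal coord -8 + (-12)·λ' = -0.5836; -0.5836 ∉ [-1.5, -0.9) → out

1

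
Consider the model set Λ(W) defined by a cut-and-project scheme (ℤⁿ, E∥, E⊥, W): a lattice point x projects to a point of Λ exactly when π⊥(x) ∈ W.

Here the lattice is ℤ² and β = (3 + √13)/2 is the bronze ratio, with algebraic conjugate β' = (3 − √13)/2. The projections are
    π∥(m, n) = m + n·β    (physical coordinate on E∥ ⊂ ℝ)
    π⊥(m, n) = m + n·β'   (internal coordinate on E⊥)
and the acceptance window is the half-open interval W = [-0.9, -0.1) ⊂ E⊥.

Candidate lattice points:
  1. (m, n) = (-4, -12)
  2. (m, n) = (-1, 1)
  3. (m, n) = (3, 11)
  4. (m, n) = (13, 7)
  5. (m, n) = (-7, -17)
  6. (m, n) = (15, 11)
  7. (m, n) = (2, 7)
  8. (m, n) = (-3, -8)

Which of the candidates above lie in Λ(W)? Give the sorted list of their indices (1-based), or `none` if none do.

Compute β' = (3−√13)/2 = -0.30278, so π⊥(m,n) = m -0.30278·n.
#1 (-4,-12): internal coord -4 + (-12)·β' = -0.36669; -0.36669 ∈ [-0.9, -0.1) → IN Λ
#2 (-1,1): internal coord -1 + (1)·β' = -1.30278; -1.30278 ∉ [-0.9, -0.1) → out
#3 (3,11): internal coord 3 + (11)·β' = -0.33053; -0.33053 ∈ [-0.9, -0.1) → IN Λ
#4 (13,7): internal coord 13 + (7)·β' = +10.88057; +10.88057 ∉ [-0.9, -0.1) → out
#5 (-7,-17): internal coord -7 + (-17)·β' = -1.85281; -1.85281 ∉ [-0.9, -0.1) → out
#6 (15,11): internal coord 15 + (11)·β' = +11.66947; +11.66947 ∉ [-0.9, -0.1) → out
#7 (2,7): internal coord 2 + (7)·β' = -0.11943; -0.11943 ∈ [-0.9, -0.1) → IN Λ
#8 (-3,-8): internal coord -3 + (-8)·β' = -0.57779; -0.57779 ∈ [-0.9, -0.1) → IN Λ

1, 3, 7, 8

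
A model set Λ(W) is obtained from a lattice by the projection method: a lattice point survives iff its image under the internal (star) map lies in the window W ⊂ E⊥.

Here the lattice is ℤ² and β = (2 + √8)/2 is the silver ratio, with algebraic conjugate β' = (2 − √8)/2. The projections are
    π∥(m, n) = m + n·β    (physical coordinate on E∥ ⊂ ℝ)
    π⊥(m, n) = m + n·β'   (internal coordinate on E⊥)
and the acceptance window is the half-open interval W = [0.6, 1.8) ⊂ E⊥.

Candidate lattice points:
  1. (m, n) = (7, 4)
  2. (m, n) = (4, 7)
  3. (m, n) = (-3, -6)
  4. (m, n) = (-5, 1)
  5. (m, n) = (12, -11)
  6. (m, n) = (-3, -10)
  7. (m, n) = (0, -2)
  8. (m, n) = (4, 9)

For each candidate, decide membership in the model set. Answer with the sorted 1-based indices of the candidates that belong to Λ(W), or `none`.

β' = (2−√8)/2 ≈ -0.414214.
#1 (7,4): internal coord 7 + (4)·β' = +5.343146; +5.343146 ∉ [0.6, 1.8) → out
#2 (4,7): internal coord 4 + (7)·β' = +1.100505; +1.100505 ∈ [0.6, 1.8) → IN Λ
#3 (-3,-6): internal coord -3 + (-6)·β' = -0.514719; -0.514719 ∉ [0.6, 1.8) → out
#4 (-5,1): internal coord -5 + (1)·β' = -5.414214; -5.414214 ∉ [0.6, 1.8) → out
#5 (12,-11): internal coord 12 + (-11)·β' = +16.556349; +16.556349 ∉ [0.6, 1.8) → out
#6 (-3,-10): internal coord -3 + (-10)·β' = +1.142136; +1.142136 ∈ [0.6, 1.8) → IN Λ
#7 (0,-2): internal coord 0 + (-2)·β' = +0.828427; +0.828427 ∈ [0.6, 1.8) → IN Λ
#8 (4,9): internal coord 4 + (9)·β' = +0.272078; +0.272078 ∉ [0.6, 1.8) → out

2, 6, 7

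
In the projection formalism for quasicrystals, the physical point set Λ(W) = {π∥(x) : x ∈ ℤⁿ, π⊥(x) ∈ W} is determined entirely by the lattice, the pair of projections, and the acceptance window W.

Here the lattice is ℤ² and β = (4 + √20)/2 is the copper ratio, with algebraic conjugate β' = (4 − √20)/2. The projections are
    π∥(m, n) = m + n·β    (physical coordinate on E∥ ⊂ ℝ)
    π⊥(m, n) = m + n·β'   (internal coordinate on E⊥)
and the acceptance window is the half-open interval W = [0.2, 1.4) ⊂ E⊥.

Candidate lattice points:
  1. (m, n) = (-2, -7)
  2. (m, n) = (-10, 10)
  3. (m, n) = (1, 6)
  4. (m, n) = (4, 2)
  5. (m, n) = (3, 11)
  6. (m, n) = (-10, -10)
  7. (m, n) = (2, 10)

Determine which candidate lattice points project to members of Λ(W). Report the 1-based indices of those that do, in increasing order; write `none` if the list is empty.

5

Compute β' = (4−√20)/2 = -0.236068, so π⊥(m,n) = m -0.236068·n.
[1] lift (-2,-7): star map gives -0.347524; window check 0.2 ≤ -0.347524 < 1.4 is false → out
[2] lift (-10,10): star map gives -12.360680; window check 0.2 ≤ -12.360680 < 1.4 is false → out
[3] lift (1,6): star map gives -0.416408; window check 0.2 ≤ -0.416408 < 1.4 is false → out
[4] lift (4,2): star map gives 3.527864; window check 0.2 ≤ 3.527864 < 1.4 is false → out
[5] lift (3,11): star map gives 0.403252; window check 0.2 ≤ 0.403252 < 1.4 is true → IN Λ
[6] lift (-10,-10): star map gives -7.639320; window check 0.2 ≤ -7.639320 < 1.4 is false → out
[7] lift (2,10): star map gives -0.360680; window check 0.2 ≤ -0.360680 < 1.4 is false → out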